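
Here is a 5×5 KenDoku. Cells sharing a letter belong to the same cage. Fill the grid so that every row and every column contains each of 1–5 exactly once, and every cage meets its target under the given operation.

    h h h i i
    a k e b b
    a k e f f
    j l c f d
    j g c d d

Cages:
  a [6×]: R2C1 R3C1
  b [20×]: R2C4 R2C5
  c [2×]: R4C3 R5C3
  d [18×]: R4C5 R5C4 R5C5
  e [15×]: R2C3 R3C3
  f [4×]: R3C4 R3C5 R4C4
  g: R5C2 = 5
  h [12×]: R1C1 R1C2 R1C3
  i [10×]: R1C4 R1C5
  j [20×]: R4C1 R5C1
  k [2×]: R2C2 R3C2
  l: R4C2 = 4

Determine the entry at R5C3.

L is a freebie, so R4C2 = 4.
Cage d needs product 18, which forces R4C5 = 3.
Cage g is a single given cell, so R5C2 = 5.
Cage d has product 18; hence R5C4 = 3.
The 3 cells of cage d must have product 18; hence R5C5 = 2.
Cage i needs two cells with product 10; hence R1C4 = 2.
Column 5 now contains 2, which forces R1C5 = 5.
5 is placed in column 5, which forces R2C5 = 4.
Cage f needs product 4, which forces R3C4 = 4.
Column 5 now contains 2, so R3C5 = 1.
Row 4 now contains 4, so R4C1 = 5.
Cage c's pair has product 2, which forces R4C3 = 2.
Cage f needs product 4, leaving R4C4 = 1.
5 is placed in row 5, leaving R5C1 = 4.
2 is placed in row 5, leaving R5C3 = 1.
Cage h has product 12, so R1C3 = 4.
Cage k needs two cells with product 2, which forces R2C2 = 1.
4 is placed in row 2, so R2C4 = 5.
1 is placed in row 3, leaving R3C2 = 2.
Cage h has product 12, leaving R1C1 = 1.
1 is placed in column 2, so R1C2 = 3.
Cage a needs two cells with product 6, so R2C1 = 2.
5 is placed in row 2, so R2C3 = 3.
Row 3 already has 2; hence R3C1 = 3.
The two cells of cage e must have product 15, so R3C3 = 5.
Completed grid: 1 3 4 2 5 / 2 1 3 5 4 / 3 2 5 4 1 / 5 4 2 1 3 / 4 5 1 3 2.

1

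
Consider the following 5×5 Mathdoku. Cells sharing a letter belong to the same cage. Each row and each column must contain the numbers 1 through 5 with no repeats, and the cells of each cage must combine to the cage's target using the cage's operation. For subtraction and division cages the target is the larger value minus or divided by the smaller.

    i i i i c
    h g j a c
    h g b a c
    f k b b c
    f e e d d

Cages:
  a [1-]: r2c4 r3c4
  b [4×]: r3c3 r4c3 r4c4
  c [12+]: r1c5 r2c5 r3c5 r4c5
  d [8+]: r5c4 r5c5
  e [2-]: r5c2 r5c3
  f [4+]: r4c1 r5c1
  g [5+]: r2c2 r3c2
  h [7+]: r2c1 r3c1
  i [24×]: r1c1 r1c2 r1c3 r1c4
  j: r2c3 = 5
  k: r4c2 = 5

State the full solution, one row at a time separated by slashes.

J is a freebie, leaving r2c3 = 5.
Cage k is given, which forces r4c2 = 5.
The only place for 5 in row 1 is r1c5.
Cage d needs two cells with sum 8, leaving r5c4 = 5.
Column 5 already has 5, so r5c5 = 3.
Cage f needs two cells with sum 4, which forces r4c1 = 3.
Row 5 now contains 3, which forces r5c1 = 1.
Cage h needs two cells with sum 7, which forces r2c1 = 2.
The two cells of cage h must have sum 7, so r3c1 = 5.
2 is placed in column 1; hence r1c1 = 4.
The only place for 3 in row 3 is r3c4.
Cage a's pair has difference 1, leaving r2c4 = 4.
4 is placed in row 2, leaving r2c5 = 1.
Row 2 already has 1, leaving r2c2 = 3.
The two cells of cage g must have sum 5, so r3c2 = 2.
Row 3 now contains 2, so r3c3 = 1.
Row 3 now contains 2; hence r3c5 = 4.
1 is placed in column 3; hence r4c3 = 4.
Column 5 now contains 4, leaving r4c5 = 2.
Column 2 now contains 2, which forces r5c2 = 4.
Column 3 now contains 4; hence r5c3 = 2.
Column 2 now contains 2, so r1c2 = 1.
Column 3 already has 2, leaving r1c3 = 3.
The 4 cells of cage i must have product 24, leaving r1c4 = 2.
2 is placed in row 4, which forces r4c4 = 1.

4 1 3 2 5 / 2 3 5 4 1 / 5 2 1 3 4 / 3 5 4 1 2 / 1 4 2 5 3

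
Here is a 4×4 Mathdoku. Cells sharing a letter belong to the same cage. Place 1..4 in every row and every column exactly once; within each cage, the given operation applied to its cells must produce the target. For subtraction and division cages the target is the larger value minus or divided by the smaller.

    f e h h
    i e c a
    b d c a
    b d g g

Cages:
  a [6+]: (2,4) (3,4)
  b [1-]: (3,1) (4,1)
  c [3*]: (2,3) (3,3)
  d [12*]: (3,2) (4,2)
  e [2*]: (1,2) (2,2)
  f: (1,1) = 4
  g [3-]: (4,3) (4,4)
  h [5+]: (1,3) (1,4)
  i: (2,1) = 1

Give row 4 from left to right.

2 3 4 1

F is a freebie; hence (1,1) = 4.
I is a freebie, which forces (2,1) = 1.
Row 2 already has 1, leaving (2,2) = 2.
Row 2 already has 1, leaving (2,3) = 3.
Row 2 now contains 2, so (2,4) = 4.
3 is placed in column 3; hence (3,3) = 1.
Column 4 already has 4, leaving (3,4) = 2.
Column 3 now contains 1, leaving (4,3) = 4.
Column 4 already has 4, so (4,4) = 1.
Column 2 already has 2; hence (1,2) = 1.
Column 3 now contains 1, which forces (1,3) = 2.
Column 4 now contains 1, which forces (1,4) = 3.
Row 3 already has 2, which forces (3,1) = 3.
The two cells of cage d must have product 12, leaving (3,2) = 4.
Cage b's pair has difference 1; hence (4,1) = 2.
Row 4 already has 4; hence (4,2) = 3.
Filled in: 4 1 2 3 / 1 2 3 4 / 3 4 1 2 / 2 3 4 1.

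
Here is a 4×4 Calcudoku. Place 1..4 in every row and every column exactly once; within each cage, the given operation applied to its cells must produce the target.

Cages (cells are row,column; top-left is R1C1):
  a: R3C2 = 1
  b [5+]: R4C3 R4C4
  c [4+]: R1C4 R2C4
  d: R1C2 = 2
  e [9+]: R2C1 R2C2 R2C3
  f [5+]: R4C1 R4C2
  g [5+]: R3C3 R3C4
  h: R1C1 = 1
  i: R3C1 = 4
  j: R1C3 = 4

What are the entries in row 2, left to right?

3 4 2 1

Cage h is a single given cell, leaving R1C1 = 1.
Cage d is a single given cell, leaving R1C2 = 2.
J is a freebie, so R1C3 = 4.
1 is placed in row 1; hence R1C4 = 3.
3 is placed in column 4, so R2C4 = 1.
I is a freebie; hence R3C1 = 4.
Cage a is given, which forces R3C2 = 1.
Row 3 already has 4, so R3C4 = 2.
Column 4 already has 2; hence R4C4 = 4.
The 3 cells of cage e must have sum 9; hence R2C2 = 4.
2 is placed in row 3, which forces R3C3 = 3.
Cage f needs two cells with sum 5, so R4C1 = 2.
Row 4 already has 4, leaving R4C2 = 3.
Cage b needs two cells with sum 5, which forces R4C3 = 1.
2 is placed in column 1; hence R2C1 = 3.
Column 3 now contains 3, so R2C3 = 2.
Filled in: 1 2 4 3 / 3 4 2 1 / 4 1 3 2 / 2 3 1 4.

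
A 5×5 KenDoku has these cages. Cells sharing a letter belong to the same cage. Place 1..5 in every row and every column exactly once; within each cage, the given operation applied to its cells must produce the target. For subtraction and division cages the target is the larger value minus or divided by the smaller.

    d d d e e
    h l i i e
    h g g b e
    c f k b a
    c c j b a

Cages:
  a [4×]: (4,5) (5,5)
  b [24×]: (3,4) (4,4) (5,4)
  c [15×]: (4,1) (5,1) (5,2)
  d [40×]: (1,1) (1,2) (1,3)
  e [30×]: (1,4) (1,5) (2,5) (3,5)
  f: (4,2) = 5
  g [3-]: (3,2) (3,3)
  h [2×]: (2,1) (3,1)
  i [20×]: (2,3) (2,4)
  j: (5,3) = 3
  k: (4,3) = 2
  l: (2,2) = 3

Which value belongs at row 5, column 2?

L is a freebie, so (2,2) = 3.
F is a freebie, which forces (4,2) = 5.
K is a freebie, so (4,3) = 2.
Column 2 now contains 5, leaving (5,2) = 1.
Cage j is a single given cell, so (5,3) = 3.
Row 5 already has 1, leaving (5,5) = 4.
The 3 cells of cage c must have product 15, leaving (4,1) = 3.
Row 4 already has 3, which forces (4,4) = 4.
Column 5 already has 4; hence (4,5) = 1.
Row 5 now contains 3, which forces (5,1) = 5.
Row 5 already has 4; hence (5,4) = 2.
Cage d has product 40, leaving (1,3) = 5.
Cage e needs product 30; hence (1,4) = 1.
The two cells of cage i must have product 20, which forces (2,3) = 4.
Column 4 already has 4, so (2,4) = 5.
Row 2 already has 5, which forces (2,5) = 2.
5 is placed in column 3, which forces (3,3) = 1.
Column 4 already has 4; hence (3,4) = 3.
Row 3 now contains 3, so (3,5) = 5.
Column 5 already has 2; hence (1,5) = 3.
Row 2 already has 2, so (2,1) = 1.
Row 3 already has 1, so (3,1) = 2.
Cage g needs two cells with difference 3, leaving (3,2) = 4.
2 is placed in column 1, leaving (1,1) = 4.
Column 2 already has 4; hence (1,2) = 2.
Completed grid: 4 2 5 1 3 / 1 3 4 5 2 / 2 4 1 3 5 / 3 5 2 4 1 / 5 1 3 2 4.

1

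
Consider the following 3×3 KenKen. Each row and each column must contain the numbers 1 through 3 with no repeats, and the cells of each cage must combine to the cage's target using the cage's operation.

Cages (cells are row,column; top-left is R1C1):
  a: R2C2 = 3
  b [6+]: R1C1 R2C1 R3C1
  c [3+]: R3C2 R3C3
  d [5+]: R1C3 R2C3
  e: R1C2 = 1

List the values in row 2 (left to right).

1 3 2

E is a freebie, so R1C2 = 1.
A is a freebie, so R2C2 = 3.
3 is placed in row 2, leaving R2C3 = 2.
Column 2 already has 1; hence R3C2 = 2.
Column 3 now contains 2, so R3C3 = 1.
Cage b has sum 6, leaving R1C1 = 2.
Column 3 now contains 2, so R1C3 = 3.
Row 2 already has 2; hence R2C1 = 1.
1 is placed in row 3, leaving R3C1 = 3.
The full grid is 2 1 3 / 1 3 2 / 3 2 1.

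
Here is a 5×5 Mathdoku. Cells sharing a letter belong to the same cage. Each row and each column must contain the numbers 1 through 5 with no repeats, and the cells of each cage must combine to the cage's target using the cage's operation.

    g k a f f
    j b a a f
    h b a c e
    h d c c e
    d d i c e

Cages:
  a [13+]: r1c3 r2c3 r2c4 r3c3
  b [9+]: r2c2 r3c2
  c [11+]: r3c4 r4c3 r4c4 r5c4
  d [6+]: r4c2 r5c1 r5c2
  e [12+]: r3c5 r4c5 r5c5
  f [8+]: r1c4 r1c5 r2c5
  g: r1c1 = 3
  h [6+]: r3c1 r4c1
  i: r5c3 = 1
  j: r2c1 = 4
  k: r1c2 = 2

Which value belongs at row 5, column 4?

4

Cage g is given, so r1c1 = 3.
Cage k is given, so r1c2 = 2.
J is a freebie; hence r2c1 = 4.
4 is placed in row 2, leaving r2c2 = 5.
5 is placed in column 2, leaving r3c2 = 4.
I is a freebie; hence r5c3 = 1.
Cage d needs sum 6, which forces r4c2 = 1.
1 is placed in row 5, which forces r5c1 = 2.
1 is placed in row 5, which forces r5c2 = 3.
The two cells of cage h must have sum 6, leaving r3c1 = 1.
1 is placed in row 3, leaving r3c4 = 2.
Row 4 now contains 1, so r4c1 = 5.
Column 4 now contains 2, leaving r4c4 = 3.
Row 4 already has 3; hence r4c5 = 4.
4 is placed in column 5, which forces r5c5 = 5.
The 4 cells of cage a must have sum 13, leaving r1c3 = 4.
Row 1 already has 4, which forces r1c4 = 5.
5 is placed in column 5, which forces r1c5 = 1.
The 4 cells of cage a must have sum 13; hence r2c3 = 3.
Column 4 already has 3, which forces r2c4 = 1.
Row 2 now contains 3, which forces r2c5 = 2.
The 4 cells of cage a must have sum 13, which forces r3c3 = 5.
5 is placed in column 5, so r3c5 = 3.
Row 4 already has 4, leaving r4c3 = 2.
Row 5 now contains 5, leaving r5c4 = 4.
Completed grid: 3 2 4 5 1 / 4 5 3 1 2 / 1 4 5 2 3 / 5 1 2 3 4 / 2 3 1 4 5.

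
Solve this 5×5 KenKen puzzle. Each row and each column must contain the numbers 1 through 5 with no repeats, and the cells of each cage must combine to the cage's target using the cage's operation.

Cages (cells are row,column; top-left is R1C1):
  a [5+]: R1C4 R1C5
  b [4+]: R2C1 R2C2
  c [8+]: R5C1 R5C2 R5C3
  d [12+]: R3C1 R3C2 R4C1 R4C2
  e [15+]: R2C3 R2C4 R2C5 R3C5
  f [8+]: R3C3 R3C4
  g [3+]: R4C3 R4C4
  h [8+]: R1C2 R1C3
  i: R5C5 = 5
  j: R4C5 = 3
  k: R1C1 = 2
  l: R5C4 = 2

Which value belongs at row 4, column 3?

Cage k is a single given cell, so R1C1 = 2.
Cage j is given, so R4C5 = 3.
Cage l is given; hence R5C4 = 2.
Cage i is given; hence R5C5 = 5.
Cage e needs sum 15, which forces R2C5 = 2.
5 is placed in column 5; hence R3C5 = 4.
The two cells of cage g must have sum 3; hence R4C3 = 2.
Column 4 now contains 2, leaving R4C4 = 1.
Column 4 already has 1, so R1C4 = 4.
4 is placed in column 5; hence R1C5 = 1.
Column 4 already has 4, leaving R2C4 = 5.
Cage d needs sum 12, so R3C1 = 1.
Cage d has sum 12, leaving R3C2 = 2.
Column 4 now contains 5; hence R3C4 = 3.
1 is placed in column 1, leaving R2C1 = 3.
The two cells of cage b must have sum 4, leaving R2C2 = 1.
5 is placed in row 2, so R2C3 = 4.
Row 3 already has 3, leaving R3C3 = 5.
3 is placed in column 1; hence R5C1 = 4.
4 is placed in row 5; hence R5C2 = 3.
3 is placed in row 5; hence R5C3 = 1.
3 is placed in column 2, which forces R1C2 = 5.
Column 3 now contains 5, which forces R1C3 = 3.
Column 1 now contains 4, so R4C1 = 5.
Cage d has sum 12, which forces R4C2 = 4.
The full grid is 2 5 3 4 1 / 3 1 4 5 2 / 1 2 5 3 4 / 5 4 2 1 3 / 4 3 1 2 5.

2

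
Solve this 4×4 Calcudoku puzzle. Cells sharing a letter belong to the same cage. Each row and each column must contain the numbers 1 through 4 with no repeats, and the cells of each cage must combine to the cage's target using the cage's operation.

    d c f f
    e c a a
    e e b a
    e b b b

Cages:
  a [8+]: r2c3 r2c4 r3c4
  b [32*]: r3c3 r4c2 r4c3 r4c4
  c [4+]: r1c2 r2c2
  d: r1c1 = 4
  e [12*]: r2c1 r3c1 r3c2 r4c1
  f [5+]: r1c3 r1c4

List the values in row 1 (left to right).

Cage d is given; hence r1c1 = 4.
The 4 cells of cage b must have product 32, leaving r3c3 = 4.
The 4 cells of cage e must have product 12, leaving r3c2 = 2.
The only place for 1 in row 1 is r1c2.
Column 2 already has 1, leaving r2c2 = 3.
Row 2 already has 3, leaving r2c3 = 1.
Column 2 already has 1; hence r4c2 = 4.
Column 3 already has 1, which forces r4c3 = 2.
2 is placed in row 4; hence r4c4 = 1.
Column 3 already has 2, which forces r1c3 = 3.
The two cells of cage f must have sum 5, leaving r1c4 = 2.
Row 2 already has 1, which forces r2c1 = 2.
Cage a needs sum 8, which forces r2c4 = 4.
The 4 cells of cage e must have product 12, leaving r3c1 = 1.
Column 4 now contains 1, so r3c4 = 3.
Row 4 now contains 1, which forces r4c1 = 3.
Completed grid: 4 1 3 2 / 2 3 1 4 / 1 2 4 3 / 3 4 2 1.

4 1 3 2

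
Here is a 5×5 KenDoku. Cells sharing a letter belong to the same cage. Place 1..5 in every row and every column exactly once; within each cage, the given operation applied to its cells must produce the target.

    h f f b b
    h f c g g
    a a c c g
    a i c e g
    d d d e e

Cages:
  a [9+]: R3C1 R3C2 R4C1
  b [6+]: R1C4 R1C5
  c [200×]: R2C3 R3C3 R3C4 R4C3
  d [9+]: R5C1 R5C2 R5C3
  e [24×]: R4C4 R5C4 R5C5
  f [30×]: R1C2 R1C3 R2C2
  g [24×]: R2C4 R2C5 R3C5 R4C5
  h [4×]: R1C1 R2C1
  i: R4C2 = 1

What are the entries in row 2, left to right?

1 5 4 2 3

The 4 cells of cage c must have product 200; hence R3C4 = 5.
Cage i is a single given cell, leaving R4C2 = 1.
Column 3 needs a 1, and only R5C3 is open for it.
The only place for 4 in column 2 is R3C2.
4 is placed in row 3; hence R3C3 = 2.
Row 4 needs a 5, and only R4C3 is open for it.
5 is placed in column 3, so R1C3 = 3.
5 is placed in column 3, leaving R2C3 = 4.
Cage h needs two cells with product 4, leaving R1C1 = 4.
4 is placed in row 2, which forces R2C1 = 1.
Column 1 already has 1, so R3C1 = 3.
3 is placed in row 3; hence R3C5 = 1.
Column 1 already has 4; hence R4C1 = 2.
The 4 cells of cage g must have product 24, leaving R4C5 = 4.
3 is placed in column 1, leaving R5C1 = 5.
Row 5 already has 5, so R5C2 = 3.
3 is placed in row 5, which forces R5C5 = 2.
Cage b's pair has sum 6, so R1C4 = 1.
Column 5 already has 2, so R1C5 = 5.
Cage g has product 24, so R2C4 = 2.
Column 5 already has 2; hence R2C5 = 3.
Row 4 already has 4, which forces R4C4 = 3.
2 is placed in row 5, so R5C4 = 4.
5 is placed in row 1, leaving R1C2 = 2.
Row 2 already has 2, which forces R2C2 = 5.
Filled in: 4 2 3 1 5 / 1 5 4 2 3 / 3 4 2 5 1 / 2 1 5 3 4 / 5 3 1 4 2.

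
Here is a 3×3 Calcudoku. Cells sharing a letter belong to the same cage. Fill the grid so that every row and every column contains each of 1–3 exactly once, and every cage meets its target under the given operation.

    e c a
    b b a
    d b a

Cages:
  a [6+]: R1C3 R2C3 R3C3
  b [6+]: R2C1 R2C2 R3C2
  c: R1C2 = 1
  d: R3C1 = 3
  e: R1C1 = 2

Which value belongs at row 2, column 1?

Cage e is a single given cell, which forces R1C1 = 2.
Cage c is given; hence R1C2 = 1.
Row 1 now contains 1; hence R1C3 = 3.
Cage d is a single given cell, which forces R3C1 = 3.
Row 3 already has 3, leaving R3C2 = 2.
Row 3 now contains 2, which forces R3C3 = 1.
Column 1 already has 3; hence R2C1 = 1.
Column 2 already has 2, so R2C2 = 3.
Column 3 now contains 1, which forces R2C3 = 2.
The full grid is 2 1 3 / 1 3 2 / 3 2 1.

1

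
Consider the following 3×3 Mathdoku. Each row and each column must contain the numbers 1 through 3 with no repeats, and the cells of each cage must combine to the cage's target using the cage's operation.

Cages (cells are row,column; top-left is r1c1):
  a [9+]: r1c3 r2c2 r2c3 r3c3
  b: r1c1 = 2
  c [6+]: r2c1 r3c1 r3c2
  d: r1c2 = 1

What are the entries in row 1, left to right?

Cage b is given, so r1c1 = 2.
D is a freebie, so r1c2 = 1.
Row 1 now contains 1, which forces r1c3 = 3.
The 4 cells of cage a must have sum 9; hence r2c2 = 3.
Column 2 already has 3; hence r3c2 = 2.
Row 3 now contains 2; hence r3c3 = 1.
Row 2 now contains 3, leaving r2c1 = 1.
1 is placed in column 3, so r2c3 = 2.
Row 3 now contains 1, so r3c1 = 3.
Completed grid: 2 1 3 / 1 3 2 / 3 2 1.

2 1 3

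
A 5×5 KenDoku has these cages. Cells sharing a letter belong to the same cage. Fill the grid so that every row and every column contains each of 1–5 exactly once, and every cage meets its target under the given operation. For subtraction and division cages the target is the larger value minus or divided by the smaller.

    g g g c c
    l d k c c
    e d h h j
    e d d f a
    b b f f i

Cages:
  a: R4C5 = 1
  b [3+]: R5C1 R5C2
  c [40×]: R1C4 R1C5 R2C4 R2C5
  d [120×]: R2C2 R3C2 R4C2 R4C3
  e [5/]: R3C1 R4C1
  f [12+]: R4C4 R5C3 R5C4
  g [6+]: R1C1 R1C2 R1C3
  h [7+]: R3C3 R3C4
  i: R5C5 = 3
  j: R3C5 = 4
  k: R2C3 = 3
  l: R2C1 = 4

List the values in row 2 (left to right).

4 5 3 1 2

Cage l is given, so R2C1 = 4.
Cage k is given; hence R2C3 = 3.
J is a freebie; hence R3C5 = 4.
Cage a is a single given cell; hence R4C5 = 1.
Cage i is a single given cell, leaving R5C5 = 3.
Cage c has product 40, so R1C4 = 4.
Cage c has product 40, so R2C4 = 1.
Cage e needs two cells with quotient 5, leaving R3C1 = 1.
1 is placed in row 4, so R4C1 = 5.
5 is placed in row 4, leaving R4C4 = 3.
Column 1 now contains 1, which forces R5C1 = 2.
2 is placed in row 5, so R5C2 = 1.
2 is placed in row 5, so R5C4 = 5.
Column 1 now contains 2, leaving R1C1 = 3.
Cage g has sum 6, so R1C2 = 2.
Cage g needs sum 6; hence R1C3 = 1.
Row 1 already has 2; hence R1C5 = 5.
Cage d needs product 120, so R2C2 = 5.
Column 5 now contains 5; hence R2C5 = 2.
The 4 cells of cage d must have product 120; hence R3C2 = 3.
Cage h's pair has sum 7, so R3C3 = 5.
Column 4 already has 5; hence R3C4 = 2.
2 is placed in column 2, so R4C2 = 4.
4 is placed in row 4; hence R4C3 = 2.
Row 5 now contains 5; hence R5C3 = 4.
The full grid is 3 2 1 4 5 / 4 5 3 1 2 / 1 3 5 2 4 / 5 4 2 3 1 / 2 1 4 5 3.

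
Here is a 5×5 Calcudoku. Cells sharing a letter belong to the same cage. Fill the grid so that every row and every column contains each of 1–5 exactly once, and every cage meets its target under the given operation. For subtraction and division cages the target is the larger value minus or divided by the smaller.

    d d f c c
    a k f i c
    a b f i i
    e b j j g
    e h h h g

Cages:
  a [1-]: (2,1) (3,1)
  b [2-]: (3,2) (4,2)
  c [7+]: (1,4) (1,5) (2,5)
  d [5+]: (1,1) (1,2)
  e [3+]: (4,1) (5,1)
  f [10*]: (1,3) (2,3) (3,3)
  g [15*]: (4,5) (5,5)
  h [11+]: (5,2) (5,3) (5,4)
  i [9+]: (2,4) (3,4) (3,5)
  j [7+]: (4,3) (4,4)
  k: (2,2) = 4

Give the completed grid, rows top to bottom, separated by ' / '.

3 2 5 1 4 / 5 4 1 3 2 / 4 3 2 5 1 / 2 1 3 4 5 / 1 5 4 2 3

Cage k is given, which forces (2,2) = 4.
The only place for 1 in row 5 is (5,1).
Column 1 now contains 1, which forces (4,1) = 2.
Cage a needs two cells with difference 1, leaving (3,1) = 4.
Column 1 already has 4; hence (1,1) = 3.
Cage d's pair has sum 5, leaving (1,2) = 2.
3 is placed in column 1; hence (2,1) = 5.
Column 2 now contains 2, leaving (5,2) = 5.
5 is placed in row 5; hence (5,5) = 3.
3 is placed in column 5; hence (4,5) = 5.
Cage c has sum 7; hence (2,5) = 2.
The 3 cells of cage i must have sum 9, so (3,4) = 5.
Column 5 already has 2, which forces (3,5) = 1.
Cage f has product 10, which forces (1,3) = 5.
Cage c needs sum 7, so (1,4) = 1.
Column 5 already has 1; hence (1,5) = 4.
Row 2 now contains 2, leaving (2,3) = 1.
Row 2 now contains 2, so (2,4) = 3.
Row 3 already has 1, which forces (3,2) = 3.
Row 3 already has 1; hence (3,3) = 2.
The two cells of cage b must have difference 2, so (4,2) = 1.
Column 4 now contains 3, which forces (4,4) = 4.
2 is placed in column 3; hence (5,3) = 4.
Column 4 already has 4, leaving (5,4) = 2.
Row 4 already has 4, leaving (4,3) = 3.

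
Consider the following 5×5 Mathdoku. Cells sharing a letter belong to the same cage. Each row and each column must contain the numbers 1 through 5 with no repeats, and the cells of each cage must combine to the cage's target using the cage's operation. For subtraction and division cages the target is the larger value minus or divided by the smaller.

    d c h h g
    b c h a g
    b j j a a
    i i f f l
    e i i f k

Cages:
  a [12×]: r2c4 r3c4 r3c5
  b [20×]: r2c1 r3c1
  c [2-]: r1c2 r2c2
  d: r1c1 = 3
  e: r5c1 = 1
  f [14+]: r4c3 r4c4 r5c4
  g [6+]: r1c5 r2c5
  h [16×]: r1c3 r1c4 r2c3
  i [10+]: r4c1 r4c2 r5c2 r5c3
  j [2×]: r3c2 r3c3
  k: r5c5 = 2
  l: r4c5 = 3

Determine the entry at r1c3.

D is a freebie; hence r1c1 = 3.
Cage f has sum 14; hence r4c3 = 5.
Cage f has sum 14, leaving r4c4 = 4.
Cage l is a single given cell; hence r4c5 = 3.
Cage e is given, leaving r5c1 = 1.
Cage f needs sum 14; hence r5c4 = 5.
K is a freebie, so r5c5 = 2.
Cage h has product 16; hence r1c3 = 4.
Column 4 now contains 4; hence r1c4 = 2.
Cage h has product 16, leaving r2c3 = 2.
2 is placed in column 3, which forces r3c3 = 1.
Row 3 already has 1, leaving r3c4 = 3.
Cage a needs product 12; hence r3c5 = 4.
Column 1 now contains 1, leaving r4c1 = 2.
Cage i needs sum 10, leaving r4c2 = 1.
4 is placed in column 3, so r5c3 = 3.
Column 2 now contains 1, so r1c2 = 5.
Row 1 already has 5, which forces r1c5 = 1.
Cage b's pair has product 20, leaving r2c1 = 4.
Cage c's pair has difference 2, leaving r2c2 = 3.
3 is placed in column 4, which forces r2c4 = 1.
Column 5 already has 1, which forces r2c5 = 5.
4 is placed in row 3, leaving r3c1 = 5.
Row 3 already has 1, which forces r3c2 = 2.
3 is placed in row 5; hence r5c2 = 4.
The full grid is 3 5 4 2 1 / 4 3 2 1 5 / 5 2 1 3 4 / 2 1 5 4 3 / 1 4 3 5 2.

4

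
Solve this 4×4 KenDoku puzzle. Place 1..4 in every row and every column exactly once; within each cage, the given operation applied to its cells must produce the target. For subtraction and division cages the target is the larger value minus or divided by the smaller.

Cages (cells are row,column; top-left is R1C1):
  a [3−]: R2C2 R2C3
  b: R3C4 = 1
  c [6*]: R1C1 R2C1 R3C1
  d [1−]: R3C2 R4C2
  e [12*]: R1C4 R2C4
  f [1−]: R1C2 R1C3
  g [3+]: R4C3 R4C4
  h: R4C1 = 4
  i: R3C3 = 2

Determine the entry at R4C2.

3

Cage i is a single given cell; hence R3C3 = 2.
Cage b is given, which forces R3C4 = 1.
H is a freebie, which forces R4C1 = 4.
2 is placed in column 3, so R4C3 = 1.
Column 4 now contains 1, so R4C4 = 2.
Cage a needs two cells with difference 3, leaving R2C2 = 1.
1 is placed in column 3, which forces R2C3 = 4.
Row 2 now contains 4, leaving R2C4 = 3.
1 is placed in row 3, so R3C1 = 3.
Cage d needs two cells with difference 1, so R3C2 = 4.
Row 4 now contains 2, so R4C2 = 3.
The 3 cells of cage c must have product 6, which forces R1C1 = 1.
Column 2 now contains 3; hence R1C2 = 2.
4 is placed in column 3, so R1C3 = 3.
3 is placed in column 4, which forces R1C4 = 4.
Row 2 already has 1; hence R2C1 = 2.
Filled in: 1 2 3 4 / 2 1 4 3 / 3 4 2 1 / 4 3 1 2.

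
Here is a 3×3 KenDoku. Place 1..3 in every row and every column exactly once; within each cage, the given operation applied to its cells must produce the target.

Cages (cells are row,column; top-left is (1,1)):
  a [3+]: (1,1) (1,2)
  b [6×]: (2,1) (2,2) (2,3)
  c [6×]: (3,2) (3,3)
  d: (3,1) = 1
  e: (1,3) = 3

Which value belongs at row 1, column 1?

2

Cage e is a single given cell, leaving (1,3) = 3.
Cage d is a single given cell, which forces (3,1) = 1.
3 is placed in column 3; hence (3,3) = 2.
1 is placed in column 1; hence (1,1) = 2.
Cage a's pair has sum 3, leaving (1,2) = 1.
Column 1 now contains 2; hence (2,1) = 3.
3 is placed in row 2, which forces (2,2) = 2.
Column 3 now contains 2; hence (2,3) = 1.
Row 3 already has 2, leaving (3,2) = 3.
Completed grid: 2 1 3 / 3 2 1 / 1 3 2.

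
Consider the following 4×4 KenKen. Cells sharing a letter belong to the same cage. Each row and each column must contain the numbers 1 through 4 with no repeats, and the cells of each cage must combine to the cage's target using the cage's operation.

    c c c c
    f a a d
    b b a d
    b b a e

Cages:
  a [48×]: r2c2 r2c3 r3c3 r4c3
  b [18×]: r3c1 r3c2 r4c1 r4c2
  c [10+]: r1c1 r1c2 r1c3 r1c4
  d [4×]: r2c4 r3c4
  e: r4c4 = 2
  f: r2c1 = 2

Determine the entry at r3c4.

4

Cage f is given; hence r2c1 = 2.
Row 2 now contains 2; hence r2c2 = 4.
Row 2 already has 4, which forces r2c4 = 1.
Column 4 now contains 1, which forces r3c4 = 4.
E is a freebie, so r4c4 = 2.
Column 4 already has 2, leaving r1c4 = 3.
Row 2 now contains 1, which forces r2c3 = 3.
Cage b has product 18, which forces r3c1 = 3.
The 4 cells of cage b must have product 18, so r3c2 = 2.
The 4 cells of cage a must have product 48, leaving r3c3 = 1.
Cage b has product 18; hence r4c1 = 1.
Cage b has product 18, which forces r4c2 = 3.
The 4 cells of cage a must have product 48, so r4c3 = 4.
1 is placed in column 1, leaving r1c1 = 4.
2 is placed in column 2, which forces r1c2 = 1.
Column 3 now contains 4, which forces r1c3 = 2.
The full grid is 4 1 2 3 / 2 4 3 1 / 3 2 1 4 / 1 3 4 2.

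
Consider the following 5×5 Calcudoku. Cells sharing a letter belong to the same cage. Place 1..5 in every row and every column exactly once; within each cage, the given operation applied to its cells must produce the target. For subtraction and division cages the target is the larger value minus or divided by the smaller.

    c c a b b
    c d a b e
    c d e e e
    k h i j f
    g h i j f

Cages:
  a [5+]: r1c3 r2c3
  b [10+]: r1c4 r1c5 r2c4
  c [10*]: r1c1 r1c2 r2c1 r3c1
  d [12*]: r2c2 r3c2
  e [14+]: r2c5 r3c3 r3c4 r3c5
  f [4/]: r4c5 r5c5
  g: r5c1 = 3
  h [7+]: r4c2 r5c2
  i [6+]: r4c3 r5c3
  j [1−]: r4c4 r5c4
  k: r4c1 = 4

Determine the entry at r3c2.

Cage c has product 10, which forces r1c2 = 1.
K is a freebie, leaving r4c1 = 4.
Row 4 now contains 4, leaving r4c5 = 1.
G is a freebie, which forces r5c1 = 3.
Column 5 already has 1, leaving r5c5 = 4.
Cage i's pair has sum 6, leaving r4c3 = 5.
Cage i needs two cells with sum 6, so r5c3 = 1.
Row 5 already has 1, which forces r5c4 = 2.
Row 4 now contains 5, which forces r4c2 = 2.
2 is placed in column 4; hence r4c4 = 3.
Row 5 already has 2, leaving r5c2 = 5.
Cage b has sum 10, which forces r1c4 = 4.
Cage b needs sum 10; hence r1c5 = 5.
Cage b has sum 10, so r2c4 = 1.
4 is placed in column 4, which forces r3c4 = 5.
Row 1 now contains 5, which forces r1c1 = 2.
2 is placed in row 1; hence r1c3 = 3.
The 4 cells of cage c must have product 10; hence r2c1 = 5.
Column 3 now contains 3; hence r2c3 = 2.
2 is placed in row 2, leaving r2c5 = 3.
Cage c has product 10, leaving r3c1 = 1.
The 4 cells of cage e must have sum 14, which forces r3c3 = 4.
Column 5 already has 3; hence r3c5 = 2.
Row 2 already has 3, which forces r2c2 = 4.
Row 3 now contains 4, so r3c2 = 3.
Filled in: 2 1 3 4 5 / 5 4 2 1 3 / 1 3 4 5 2 / 4 2 5 3 1 / 3 5 1 2 4.

3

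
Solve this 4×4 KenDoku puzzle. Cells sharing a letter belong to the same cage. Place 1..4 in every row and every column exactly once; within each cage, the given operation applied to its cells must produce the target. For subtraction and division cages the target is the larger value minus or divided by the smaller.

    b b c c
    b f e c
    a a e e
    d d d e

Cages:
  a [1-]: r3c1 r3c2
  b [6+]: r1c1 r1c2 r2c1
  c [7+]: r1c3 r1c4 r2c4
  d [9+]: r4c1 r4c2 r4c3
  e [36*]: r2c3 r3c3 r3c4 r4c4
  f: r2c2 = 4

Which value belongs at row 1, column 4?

4

F is a freebie, leaving r2c2 = 4.
The only place for 1 in row 4 is r4c4.
Cage e needs product 36, so r2c3 = 3.
Cage c needs sum 7, leaving r2c4 = 2.
Cage e has product 36, so r3c3 = 4.
The 4 cells of cage e must have product 36, so r3c4 = 3.
Column 3 already has 4, so r4c3 = 2.
2 is placed in column 3, leaving r1c3 = 1.
Column 4 already has 3, so r1c4 = 4.
Row 2 already has 2, which forces r2c1 = 1.
Column 1 now contains 1; hence r3c1 = 2.
Row 3 now contains 2, leaving r3c2 = 1.
The 3 cells of cage d must have sum 9, so r4c1 = 4.
Row 4 now contains 2; hence r4c2 = 3.
Column 1 now contains 2, so r1c1 = 3.
3 is placed in column 2, so r1c2 = 2.
Filled in: 3 2 1 4 / 1 4 3 2 / 2 1 4 3 / 4 3 2 1.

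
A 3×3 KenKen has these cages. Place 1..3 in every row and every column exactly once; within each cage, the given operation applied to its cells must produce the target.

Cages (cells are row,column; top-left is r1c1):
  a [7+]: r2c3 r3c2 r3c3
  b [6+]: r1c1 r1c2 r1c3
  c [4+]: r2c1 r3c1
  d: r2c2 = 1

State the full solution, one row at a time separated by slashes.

2 3 1 / 3 1 2 / 1 2 3

D is a freebie; hence r2c2 = 1.
Row 2 now contains 1, leaving r2c1 = 3.
Row 2 already has 3, so r2c3 = 2.
Cage c's pair has sum 4; hence r3c1 = 1.
Row 3 already has 1, which forces r3c3 = 3.
Column 1 now contains 1, which forces r1c1 = 2.
Cage b has sum 6, so r1c2 = 3.
Column 3 already has 3; hence r1c3 = 1.
3 is placed in row 3, so r3c2 = 2.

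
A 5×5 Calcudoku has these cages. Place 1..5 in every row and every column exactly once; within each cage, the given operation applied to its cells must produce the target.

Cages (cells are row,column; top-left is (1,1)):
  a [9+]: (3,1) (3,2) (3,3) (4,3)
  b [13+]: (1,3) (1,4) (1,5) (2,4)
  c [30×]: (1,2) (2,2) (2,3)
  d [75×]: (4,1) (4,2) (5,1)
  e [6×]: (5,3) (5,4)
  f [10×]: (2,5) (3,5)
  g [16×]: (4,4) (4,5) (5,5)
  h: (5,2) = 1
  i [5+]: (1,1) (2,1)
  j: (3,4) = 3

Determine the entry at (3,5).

Cage j is a single given cell, which forces (3,4) = 3.
Cage d has product 75, which forces (4,1) = 3.
The 3 cells of cage d must have product 75, so (4,2) = 5.
Cage d needs product 75; hence (5,1) = 5.
Cage h is a single given cell, leaving (5,2) = 1.
Column 4 now contains 3, which forces (5,4) = 2.
2 is placed in row 5, which forces (5,5) = 4.
The 3 cells of cage c must have product 30, which forces (2,3) = 5.
Row 2 already has 5, leaving (2,5) = 2.
Column 5 now contains 2, which forces (3,5) = 5.
Column 4 now contains 2, so (4,4) = 4.
Column 5 now contains 4, leaving (4,5) = 1.
2 is placed in row 5, which forces (5,3) = 3.
The 3 cells of cage c must have product 30; hence (1,2) = 2.
The 4 cells of cage b must have sum 13, leaving (1,3) = 4.
Cage b has sum 13, which forces (1,4) = 5.
1 is placed in column 5, so (1,5) = 3.
Row 2 already has 2, so (2,2) = 3.
4 is placed in column 4; hence (2,4) = 1.
Column 2 already has 2, which forces (3,2) = 4.
Column 3 now contains 4, leaving (3,3) = 1.
1 is placed in row 4, so (4,3) = 2.
Row 1 now contains 4; hence (1,1) = 1.
Row 2 already has 1, which forces (2,1) = 4.
1 is placed in row 3, leaving (3,1) = 2.
Completed grid: 1 2 4 5 3 / 4 3 5 1 2 / 2 4 1 3 5 / 3 5 2 4 1 / 5 1 3 2 4.

5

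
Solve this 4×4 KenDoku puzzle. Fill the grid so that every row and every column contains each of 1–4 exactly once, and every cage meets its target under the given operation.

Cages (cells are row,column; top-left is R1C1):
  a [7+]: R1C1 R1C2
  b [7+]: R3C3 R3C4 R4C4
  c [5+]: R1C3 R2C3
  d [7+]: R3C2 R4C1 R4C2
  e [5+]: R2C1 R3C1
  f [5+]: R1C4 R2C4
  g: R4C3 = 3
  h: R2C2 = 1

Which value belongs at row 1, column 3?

1

Cage h is given; hence R2C2 = 1.
G is a freebie; hence R4C3 = 3.
Cage c's pair has sum 5, leaving R1C3 = 1.
The two cells of cage c must have sum 5; hence R2C3 = 4.
Column 3 already has 4, which forces R3C3 = 2.
The 3 cells of cage d must have sum 7, which forces R4C1 = 1.
The two cells of cage e must have sum 5, which forces R2C1 = 2.
Row 2 now contains 2, so R2C4 = 3.
Column 1 already has 1, leaving R3C1 = 3.
Row 3 now contains 2, so R3C2 = 4.
Column 4 already has 3, which forces R3C4 = 1.
The 3 cells of cage d must have sum 7; hence R4C2 = 2.
Row 4 now contains 2, leaving R4C4 = 4.
Column 1 already has 3, leaving R1C1 = 4.
Column 2 already has 4, so R1C2 = 3.
Column 4 already has 3, so R1C4 = 2.
The full grid is 4 3 1 2 / 2 1 4 3 / 3 4 2 1 / 1 2 3 4.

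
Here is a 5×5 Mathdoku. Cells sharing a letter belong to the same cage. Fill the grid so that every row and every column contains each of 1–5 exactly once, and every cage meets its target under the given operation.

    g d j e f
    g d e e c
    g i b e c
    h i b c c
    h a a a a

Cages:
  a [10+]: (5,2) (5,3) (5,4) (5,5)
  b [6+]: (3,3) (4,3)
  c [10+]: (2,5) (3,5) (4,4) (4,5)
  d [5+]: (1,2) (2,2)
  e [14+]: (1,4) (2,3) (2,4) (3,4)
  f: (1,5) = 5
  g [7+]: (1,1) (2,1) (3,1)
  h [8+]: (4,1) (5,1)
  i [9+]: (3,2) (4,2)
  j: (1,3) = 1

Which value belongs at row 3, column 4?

5

Cage j is given; hence (1,3) = 1.
F is a freebie; hence (1,5) = 5.
Row 5 needs a 5, and only (5,1) is open for it.
Column 1 now contains 5, leaving (4,1) = 3.
The only place for 5 in row 4 is (4,2).
Column 2 already has 5, so (3,2) = 4.
4 is placed in row 3, leaving (3,3) = 2.
Column 3 already has 2, so (4,3) = 4.
Column 3 already has 4; hence (5,3) = 3.
Column 3 already has 3, so (2,3) = 5.
Cage c needs sum 10, which forces (2,5) = 4.
Row 3 now contains 2, which forces (3,1) = 1.
The 4 cells of cage c must have sum 10, which forces (3,5) = 3.
Cage g has sum 7, which forces (1,1) = 4.
Cage e needs sum 14, which forces (1,4) = 3.
4 is placed in row 2, so (2,1) = 2.
Row 2 now contains 2, so (2,2) = 3.
Cage e needs sum 14; hence (2,4) = 1.
Row 3 already has 3; hence (3,4) = 5.
Column 4 already has 1, leaving (4,4) = 2.
Row 4 already has 2, which forces (4,5) = 1.
Cage a has sum 10, which forces (5,4) = 4.
1 is placed in column 5, which forces (5,5) = 2.
Row 1 already has 3, so (1,2) = 2.
Row 5 already has 2, leaving (5,2) = 1.
Filled in: 4 2 1 3 5 / 2 3 5 1 4 / 1 4 2 5 3 / 3 5 4 2 1 / 5 1 3 4 2.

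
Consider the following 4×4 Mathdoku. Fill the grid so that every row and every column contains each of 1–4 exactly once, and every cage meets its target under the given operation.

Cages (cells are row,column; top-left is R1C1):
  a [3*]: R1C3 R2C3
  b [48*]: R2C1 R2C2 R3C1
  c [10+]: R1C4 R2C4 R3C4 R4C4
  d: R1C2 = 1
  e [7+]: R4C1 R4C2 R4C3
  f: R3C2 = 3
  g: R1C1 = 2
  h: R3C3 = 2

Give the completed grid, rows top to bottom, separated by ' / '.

G is a freebie, which forces R1C1 = 2.
Cage d is given, which forces R1C2 = 1.
1 is placed in row 1, so R1C3 = 3.
3 is placed in row 1, which forces R1C4 = 4.
Cage b needs product 48, leaving R2C1 = 3.
Cage b has product 48, leaving R2C2 = 4.
Column 3 now contains 3; hence R2C3 = 1.
1 is placed in row 2, which forces R2C4 = 2.
Cage b needs product 48, so R3C1 = 4.
F is a freebie; hence R3C2 = 3.
Cage h is a single given cell, leaving R3C3 = 2.
3 is placed in row 3, leaving R3C4 = 1.
Column 1 now contains 4; hence R4C1 = 1.
Column 2 already has 4, which forces R4C2 = 2.
Column 3 already has 2; hence R4C3 = 4.
Column 4 now contains 1, which forces R4C4 = 3.

2 1 3 4 / 3 4 1 2 / 4 3 2 1 / 1 2 4 3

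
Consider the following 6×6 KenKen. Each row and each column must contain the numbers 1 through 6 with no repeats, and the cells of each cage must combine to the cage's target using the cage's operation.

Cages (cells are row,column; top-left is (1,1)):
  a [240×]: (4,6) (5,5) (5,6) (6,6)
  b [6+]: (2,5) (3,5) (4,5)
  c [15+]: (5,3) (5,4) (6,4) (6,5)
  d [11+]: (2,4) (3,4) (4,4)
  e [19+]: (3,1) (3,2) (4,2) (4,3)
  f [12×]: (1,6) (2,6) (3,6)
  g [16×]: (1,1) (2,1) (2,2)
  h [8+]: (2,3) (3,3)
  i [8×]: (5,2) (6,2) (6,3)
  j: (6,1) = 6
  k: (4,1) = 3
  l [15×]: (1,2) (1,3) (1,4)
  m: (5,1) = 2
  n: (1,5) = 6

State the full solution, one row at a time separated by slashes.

4 5 1 3 6 2 / 1 4 2 5 3 6 / 5 3 6 4 2 1 / 3 6 5 2 1 4 / 2 1 3 6 4 5 / 6 2 4 1 5 3

Cage n is a single given cell, which forces (1,5) = 6.
K is a freebie, so (4,1) = 3.
Cage m is given, which forces (5,1) = 2.
J is a freebie, leaving (6,1) = 6.
Column 1 now contains 2, leaving (1,1) = 4.
Cage g needs product 16, so (2,1) = 1.
Cage g has product 16; hence (2,2) = 4.
Column 1 now contains 4, which forces (3,1) = 5.
4 is placed in column 2; hence (5,2) = 1.
1 is placed in column 2; hence (6,2) = 2.
The 4 cells of cage e must have sum 19, leaving (3,2) = 3.
Cage i needs product 8, leaving (6,3) = 4.
3 is placed in column 2, so (1,2) = 5.
Cage b has sum 6, leaving (2,5) = 3.
5 is placed in column 2; hence (4,2) = 6.
Row 4 already has 6; hence (4,3) = 5.
The 4 cells of cage a must have product 240; hence (5,5) = 4.
The only place for 2 in row 1 is (1,6).
2 is placed in column 6; hence (2,6) = 6.
Cage f has product 12, leaving (3,6) = 1.
2 is placed in column 6, which forces (4,6) = 4.
Row 2 now contains 6; hence (2,3) = 2.
Row 2 now contains 6, which forces (2,4) = 5.
The two cells of cage h must have sum 8, so (3,3) = 6.
The 3 cells of cage d must have sum 11, which forces (3,4) = 4.
Row 3 already has 1, leaving (3,5) = 2.
The 3 cells of cage d must have sum 11, so (4,4) = 2.
Cage b has sum 6, which forces (4,5) = 1.
Column 3 already has 6, leaving (5,3) = 3.
Row 5 already has 3, so (5,4) = 6.
Row 5 already has 3, so (5,6) = 5.
Column 5 already has 1, so (6,5) = 5.
Column 6 now contains 5, which forces (6,6) = 3.
Column 3 now contains 3; hence (1,3) = 1.
The 3 cells of cage l must have product 15, which forces (1,4) = 3.
3 is placed in row 6, so (6,4) = 1.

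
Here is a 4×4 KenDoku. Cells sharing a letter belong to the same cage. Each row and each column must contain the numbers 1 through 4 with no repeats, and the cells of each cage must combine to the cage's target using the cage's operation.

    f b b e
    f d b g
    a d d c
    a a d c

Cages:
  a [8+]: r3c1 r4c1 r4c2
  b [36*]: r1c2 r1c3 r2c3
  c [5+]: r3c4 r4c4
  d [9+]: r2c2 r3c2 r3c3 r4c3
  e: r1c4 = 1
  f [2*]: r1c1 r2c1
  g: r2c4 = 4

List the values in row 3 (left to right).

Cage b has product 36, which forces r1c2 = 3.
The 3 cells of cage b must have product 36; hence r1c3 = 4.
E is a freebie; hence r1c4 = 1.
Cage b has product 36, leaving r2c3 = 3.
G is a freebie, leaving r2c4 = 4.
1 is placed in row 1, which forces r1c1 = 2.
Cage f's pair has product 2; hence r2c1 = 1.
The 4 cells of cage d must have sum 9, leaving r2c2 = 2.
The 4 cells of cage d must have sum 9; hence r3c2 = 4.
4 is placed in column 2, which forces r4c2 = 1.
1 is placed in row 4, so r4c3 = 2.
Row 4 already has 2, so r4c4 = 3.
4 is placed in row 3, leaving r3c1 = 3.
2 is placed in column 3, which forces r3c3 = 1.
Column 4 now contains 3; hence r3c4 = 2.
Row 4 already has 3, leaving r4c1 = 4.
Completed grid: 2 3 4 1 / 1 2 3 4 / 3 4 1 2 / 4 1 2 3.

3 4 1 2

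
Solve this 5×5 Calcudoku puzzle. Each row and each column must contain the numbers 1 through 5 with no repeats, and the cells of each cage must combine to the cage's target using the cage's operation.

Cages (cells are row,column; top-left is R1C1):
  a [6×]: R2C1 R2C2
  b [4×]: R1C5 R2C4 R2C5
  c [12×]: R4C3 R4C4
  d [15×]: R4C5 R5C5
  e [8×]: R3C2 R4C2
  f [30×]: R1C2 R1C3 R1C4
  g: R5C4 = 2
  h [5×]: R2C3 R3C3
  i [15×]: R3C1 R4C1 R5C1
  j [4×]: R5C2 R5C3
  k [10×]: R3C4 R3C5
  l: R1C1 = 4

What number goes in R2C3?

5

L is a freebie, so R1C1 = 4.
Cage g is given, which forces R5C4 = 2.
Cage b needs product 4; hence R1C5 = 1.
Column 4 now contains 2, which forces R2C4 = 1.
Cage b has product 4, which forces R2C5 = 4.
Column 4 now contains 2, which forces R3C4 = 5.
Cage k's pair has product 10, which forces R3C5 = 2.
5 is placed in column 4, so R1C4 = 3.
Row 2 already has 1, leaving R2C3 = 5.
2 is placed in row 3; hence R3C2 = 4.
5 is placed in row 3, leaving R3C3 = 1.
The two cells of cage e must have product 8; hence R4C2 = 2.
Column 4 now contains 3, so R4C4 = 4.
Column 2 already has 4, so R5C2 = 1.
Column 3 now contains 1, leaving R5C3 = 4.
Column 2 now contains 2, leaving R1C2 = 5.
Column 3 already has 5, so R1C3 = 2.
Cage a needs two cells with product 6, which forces R2C1 = 2.
Column 2 now contains 2, so R2C2 = 3.
Row 3 now contains 1; hence R3C1 = 3.
The 3 cells of cage i must have product 15, leaving R4C1 = 1.
4 is placed in row 4, so R4C3 = 3.
Row 4 already has 3; hence R4C5 = 5.
Cage i has product 15, leaving R5C1 = 5.
5 is placed in column 5; hence R5C5 = 3.
Completed grid: 4 5 2 3 1 / 2 3 5 1 4 / 3 4 1 5 2 / 1 2 3 4 5 / 5 1 4 2 3.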